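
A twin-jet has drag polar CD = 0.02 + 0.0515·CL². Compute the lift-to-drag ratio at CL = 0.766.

L/D = 15.3

CD = 0.02 + 0.0515 × 0.766² = 0.05022
L/D = CL/CD = 0.766 / 0.05022 = 15.3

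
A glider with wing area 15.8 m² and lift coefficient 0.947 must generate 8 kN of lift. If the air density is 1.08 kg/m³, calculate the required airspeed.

v = 31.5 m/s

L = ½ρv²S·CL ⇒ v = √(2L/(ρ·S·CL))
v = √(2 × 8000 / (1.08 × 15.8 × 0.947)) = √990.1 = 31.5 m/s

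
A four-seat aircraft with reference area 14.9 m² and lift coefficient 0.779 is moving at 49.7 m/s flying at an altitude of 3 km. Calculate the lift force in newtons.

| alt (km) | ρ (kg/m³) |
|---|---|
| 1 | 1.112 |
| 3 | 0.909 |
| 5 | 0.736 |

L = 13000 N

At 3 km, from the table: ρ = 0.909 kg/m³.
L = ½ρv²S·CL = ½ × 0.909 × 49.7² × 14.9 × 0.779 = 13000 N ≈ 13 kN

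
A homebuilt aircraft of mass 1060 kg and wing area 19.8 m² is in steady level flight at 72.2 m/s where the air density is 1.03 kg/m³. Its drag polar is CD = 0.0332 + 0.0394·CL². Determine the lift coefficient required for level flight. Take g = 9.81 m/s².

CL = 0.196

Level flight ⇒ L = W = m·g = 1060 × 9.81 = 10399 N.
q = ½ρv² = ½ × 1.03 × 72.2² = 2685 Pa.
CL = W/(q·S) = 10399 / (2685 × 19.8) = 0.1956.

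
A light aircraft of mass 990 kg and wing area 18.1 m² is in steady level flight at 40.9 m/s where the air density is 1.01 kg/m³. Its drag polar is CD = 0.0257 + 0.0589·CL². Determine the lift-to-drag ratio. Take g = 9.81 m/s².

L/D = 12.8

Level flight ⇒ L = W = m·g = 990 × 9.81 = 9711.9 N.
Dynamic pressure q = 0.5 × 1.01 × 40.9² = 844.8 Pa.
CL = 2W/(ρv²S) = 2×9711.9/(1.01×40.9²×18.1) = 0.6352.
CD = 0.0257 + 0.0589 × 0.6352² = 0.04946.
L/D = CL/CD = 0.6352 / 0.04946 = 12.8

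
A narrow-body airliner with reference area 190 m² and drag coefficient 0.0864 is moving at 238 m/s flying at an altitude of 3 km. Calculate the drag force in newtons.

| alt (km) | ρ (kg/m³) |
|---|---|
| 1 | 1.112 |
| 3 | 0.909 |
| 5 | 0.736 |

At 3 km, from the table: ρ = 0.909 kg/m³.
D = ½ρv²S·CD = ½ × 0.909 × 238² × 190 × 0.0864 = 4.23×10^5 N ≈ 423 kN

D = 4.23×10^5 N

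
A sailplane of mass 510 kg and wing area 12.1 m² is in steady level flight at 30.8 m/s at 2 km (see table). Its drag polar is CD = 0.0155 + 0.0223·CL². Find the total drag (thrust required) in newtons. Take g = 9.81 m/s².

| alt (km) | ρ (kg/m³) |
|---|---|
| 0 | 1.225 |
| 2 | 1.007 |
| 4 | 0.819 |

D = 186 N

At 2 km, from the table: ρ = 1.007 kg/m³.
Level flight ⇒ L = W = m·g = 510 × 9.81 = 5003.1 N.
q = ½ρv² = ½ × 1.007 × 30.8² = 477.6 Pa.
Required CL = L/(qS) = 5003.1/(477.6·12.1) = 0.8657.
CD = 0.0155 + 0.0223 × 0.8657² = 0.03221.
D = q·S·CD = 477.6 × 12.1 × 0.03221 = 186.2 N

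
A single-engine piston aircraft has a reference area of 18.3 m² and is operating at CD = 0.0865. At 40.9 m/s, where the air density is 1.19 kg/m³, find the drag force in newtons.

Dynamic pressure q = ½ρv² = ½ × 1.19 × 40.9² = 995.3 Pa.
D = q·S·CD = 995.3 × 18.3 × 0.0865 = 1580 N

D = 1580 N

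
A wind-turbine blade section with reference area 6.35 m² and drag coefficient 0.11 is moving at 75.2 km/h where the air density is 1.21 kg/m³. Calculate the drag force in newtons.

D = 184 N

Convert speed: v = 75.2 km/h ÷ 3.6 = 20.89 m/s.
D = ½ρv²S·CD = ½ × 1.21 × 20.89² × 6.35 × 0.11 = 184 N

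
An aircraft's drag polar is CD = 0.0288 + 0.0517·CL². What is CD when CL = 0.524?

CD = 0.043

CD = 0.0288 + 0.0517 × 0.524² = 0.0288 + 0.0142 = 0.043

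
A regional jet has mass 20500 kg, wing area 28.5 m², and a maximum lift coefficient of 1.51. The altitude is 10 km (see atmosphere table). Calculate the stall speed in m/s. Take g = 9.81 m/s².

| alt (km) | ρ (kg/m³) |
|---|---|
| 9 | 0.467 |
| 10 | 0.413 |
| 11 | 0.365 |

At 10 km, from the table: ρ = 0.413 kg/m³.
At stall, lift equals weight: L = W = m·g = 20500 × 9.81 = 2.011×10^5 N.
From L = ½ρV²S·CL,max = W: V_stall = √(2W/(ρSCL,max)) = √(2·2.011×10^5/(0.413·28.5·1.51))
V_stall = √22630 = 150 m/s

V_stall = 150 m/s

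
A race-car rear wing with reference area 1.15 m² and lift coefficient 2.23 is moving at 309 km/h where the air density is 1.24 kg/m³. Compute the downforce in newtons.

L = 11700 N

Convert speed: v = 309 km/h ÷ 3.6 = 85.83 m/s.
Dynamic pressure q = ½ρv² = ½ × 1.24 × 85.83² = 4568 Pa.
L = q·S·CL = 4568 × 1.15 × 2.23 = 11700 N ≈ 11.7 kN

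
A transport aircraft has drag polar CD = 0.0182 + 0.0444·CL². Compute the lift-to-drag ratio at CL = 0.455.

CD = 0.0182 + 0.0444 × 0.455² = 0.02739
L/D = CL/CD = 0.455 / 0.02739 = 16.6

L/D = 16.6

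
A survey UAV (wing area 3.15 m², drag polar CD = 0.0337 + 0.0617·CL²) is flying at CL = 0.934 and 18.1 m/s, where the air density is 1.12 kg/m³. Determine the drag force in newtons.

CD = 0.0337 + 0.0617 × 0.934² = 0.08752
D = ½ρv²S·CD = ½ × 1.12 × 18.1² × 3.15 × 0.08752 = 50.6 N

D = 50.6 N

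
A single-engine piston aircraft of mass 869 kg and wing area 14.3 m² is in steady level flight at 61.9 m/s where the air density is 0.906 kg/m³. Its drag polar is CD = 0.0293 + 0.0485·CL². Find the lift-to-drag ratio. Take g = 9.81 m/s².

L/D = 9.81

In steady level flight, lift balances weight: W = mg = 869 × 9.81 = 8524.9 N.
q = ½ρv² = ½ × 0.906 × 61.9² = 1736 Pa.
Required CL = L/(qS) = 8524.9/(1736·14.3) = 0.3435.
CD = 0.0293 + 0.0485 × 0.3435² = 0.03502.
L/D = CL/CD = 0.3435 / 0.03502 = 9.81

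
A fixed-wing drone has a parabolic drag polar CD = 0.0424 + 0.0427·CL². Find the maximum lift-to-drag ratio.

(L/D)max = 11.8

For CD = CD0 + K·CL², (L/D)max occurs at CL* = √(CD0/K) and equals 1/(2√(K·CD0)).
(L/D)max = 1/(2√(0.0427 × 0.0424)) = 1/(2 × 0.04255) = 11.8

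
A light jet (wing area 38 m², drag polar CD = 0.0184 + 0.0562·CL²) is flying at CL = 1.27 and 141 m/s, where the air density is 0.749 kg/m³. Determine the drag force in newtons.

CD = 0.0184 + 0.0562 × 1.27² = 0.109
D = ½ρv²S·CD = ½ × 0.749 × 141² × 38 × 0.109 = 30900 N

D = 30900 N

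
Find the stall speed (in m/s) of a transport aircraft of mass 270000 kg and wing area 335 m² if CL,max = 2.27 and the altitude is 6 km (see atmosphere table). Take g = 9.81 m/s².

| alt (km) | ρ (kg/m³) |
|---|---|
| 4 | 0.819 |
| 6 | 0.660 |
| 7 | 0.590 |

At 6 km, from the table: ρ = 0.660 kg/m³.
Weight W = mg = 270000 × 9.81 = 2.649×10^6 N.
From L = ½ρV²S·CL,max = W: V_stall = √(2W/(ρSCL,max)) = √(2·2.649×10^6/(0.66·335·2.27))
V_stall = √10550 = 103 m/s

V_stall = 103 m/s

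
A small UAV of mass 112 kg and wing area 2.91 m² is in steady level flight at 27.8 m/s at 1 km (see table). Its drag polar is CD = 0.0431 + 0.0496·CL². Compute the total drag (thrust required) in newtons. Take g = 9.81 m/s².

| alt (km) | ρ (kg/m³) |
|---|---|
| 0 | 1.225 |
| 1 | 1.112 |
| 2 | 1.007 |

At 1 km, from the table: ρ = 1.112 kg/m³.
Weight W = mg = 112 × 9.81 = 1098.7 N; in level flight L = W.
Dynamic pressure q = 0.5 × 1.112 × 27.8² = 429.7 Pa.
CL = 2W/(ρv²S) = 2×1098.7/(1.112×27.8²×2.91) = 0.8787.
CD = 0.0431 + 0.0496 × 0.8787² = 0.08139.
D = q·S·CD = 429.7 × 2.91 × 0.08139 = 101.8 N

D = 102 N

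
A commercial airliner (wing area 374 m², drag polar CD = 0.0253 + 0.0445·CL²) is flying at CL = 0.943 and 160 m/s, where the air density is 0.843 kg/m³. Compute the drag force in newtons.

D = 2.62×10^5 N

CD = 0.0253 + 0.0445 × 0.943² = 0.06487
D = ½ρv²S·CD = ½ × 0.843 × 160² × 374 × 0.06487 = 2.62×10^5 N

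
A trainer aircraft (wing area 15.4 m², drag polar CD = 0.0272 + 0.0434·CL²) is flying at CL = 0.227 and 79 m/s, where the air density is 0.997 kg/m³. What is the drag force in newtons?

CD = 0.0272 + 0.0434 × 0.227² = 0.02944
D = ½ρv²S·CD = ½ × 0.997 × 79² × 15.4 × 0.02944 = 1410 N

D = 1410 N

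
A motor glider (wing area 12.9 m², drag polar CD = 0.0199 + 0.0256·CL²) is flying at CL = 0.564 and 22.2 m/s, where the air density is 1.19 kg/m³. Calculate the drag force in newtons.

D = 106 N

CD = 0.0199 + 0.0256 × 0.564² = 0.02804
D = ½ρv²S·CD = ½ × 1.19 × 22.2² × 12.9 × 0.02804 = 106 N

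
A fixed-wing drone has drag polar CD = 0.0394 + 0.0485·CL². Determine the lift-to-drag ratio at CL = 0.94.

CD = 0.0394 + 0.0485 × 0.94² = 0.08225
L/D = CL/CD = 0.94 / 0.08225 = 11.4

L/D = 11.4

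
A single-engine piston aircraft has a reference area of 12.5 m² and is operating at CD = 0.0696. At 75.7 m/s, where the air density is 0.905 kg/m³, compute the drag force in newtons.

D = 2260 N

D = ½ρv²S·CD = ½ × 0.905 × 75.7² × 12.5 × 0.0696 = 2260 N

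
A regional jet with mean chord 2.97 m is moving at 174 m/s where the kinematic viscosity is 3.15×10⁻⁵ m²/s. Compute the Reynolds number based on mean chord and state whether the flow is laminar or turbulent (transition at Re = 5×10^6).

Re = 1.64×10^7 (turbulent)

Re = v·c/ν = 174 × 2.97 / (3.15×10⁻⁵) = 1.64×10^7
Since 1.64×10^7 > 5×10^6, the flow is turbulent.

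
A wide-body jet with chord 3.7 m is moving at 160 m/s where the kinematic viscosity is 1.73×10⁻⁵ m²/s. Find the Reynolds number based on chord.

Re = v·c/ν = 160 × 3.7 / (1.73×10⁻⁵) = 3.42×10^7

Re = 3.42×10^7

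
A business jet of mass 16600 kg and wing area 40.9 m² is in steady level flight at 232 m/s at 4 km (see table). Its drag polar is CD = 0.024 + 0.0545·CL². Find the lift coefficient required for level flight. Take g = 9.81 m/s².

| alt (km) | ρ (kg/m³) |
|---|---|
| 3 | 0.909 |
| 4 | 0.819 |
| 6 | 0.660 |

At 4 km, from the table: ρ = 0.819 kg/m³.
Level flight ⇒ L = W = m·g = 16600 × 9.81 = 1.6285×10^5 N.
Dynamic pressure q = 0.5 × 0.819 × 232² = 22040 Pa.
CL = 2W/(ρv²S) = 2×1.6285×10^5/(0.819×232²×40.9) = 0.1806.

CL = 0.181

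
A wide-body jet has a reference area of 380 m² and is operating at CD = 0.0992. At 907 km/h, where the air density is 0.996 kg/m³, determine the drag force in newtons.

D = 1.19×10^6 N

Convert speed: v = 907 km/h ÷ 3.6 = 251.9 m/s.
Dynamic pressure q = ½ρv² = ½ × 0.996 × 251.9² = 31610 Pa.
D = q·S·CD = 31610 × 380 × 0.0992 = 1.19×10^6 N ≈ 1190 kN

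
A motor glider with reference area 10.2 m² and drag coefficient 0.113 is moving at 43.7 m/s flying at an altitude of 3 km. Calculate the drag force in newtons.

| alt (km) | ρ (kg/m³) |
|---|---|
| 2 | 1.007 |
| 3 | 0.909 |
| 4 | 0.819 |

D = 1000 N

At 3 km, from the table: ρ = 0.909 kg/m³.
D = ½ρv²S·CD = ½ × 0.909 × 43.7² × 10.2 × 0.113 = 1000 N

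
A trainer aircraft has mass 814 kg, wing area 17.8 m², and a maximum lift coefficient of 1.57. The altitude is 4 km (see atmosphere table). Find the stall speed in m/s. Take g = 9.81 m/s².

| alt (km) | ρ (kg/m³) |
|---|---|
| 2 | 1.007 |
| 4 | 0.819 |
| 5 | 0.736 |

V_stall = 26.4 m/s

At 4 km, from the table: ρ = 0.819 kg/m³.
Stall occurs when L = W at CL,max. W = mg = 814 × 9.81 = 7985 N.
V_stall = √(2W/(ρ·S·CL,max)) = √(2 × 7985 / (0.819 × 17.8 × 1.57))
V_stall = √697.8 = 26.4 m/s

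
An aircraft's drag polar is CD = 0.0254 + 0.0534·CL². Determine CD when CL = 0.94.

CD = 0.0726

CD = 0.0254 + 0.0534 × 0.94² = 0.0254 + 0.04718 = 0.0726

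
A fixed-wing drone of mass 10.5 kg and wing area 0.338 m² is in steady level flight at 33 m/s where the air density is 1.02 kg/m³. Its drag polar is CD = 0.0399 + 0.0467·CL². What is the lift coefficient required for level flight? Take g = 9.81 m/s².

Weight W = mg = 10.5 × 9.81 = 103.01 N; in level flight L = W.
Dynamic pressure q = 0.5 × 1.02 × 33² = 555.4 Pa.
CL = 2W/(ρv²S) = 2×103.01/(1.02×33²×0.338) = 0.5487.

CL = 0.549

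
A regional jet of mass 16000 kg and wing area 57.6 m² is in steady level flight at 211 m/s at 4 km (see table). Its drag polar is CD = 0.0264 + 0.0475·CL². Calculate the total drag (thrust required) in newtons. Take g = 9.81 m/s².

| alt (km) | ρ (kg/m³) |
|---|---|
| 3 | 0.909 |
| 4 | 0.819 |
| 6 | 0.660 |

D = 28800 N

At 4 km, from the table: ρ = 0.819 kg/m³.
Weight W = mg = 16000 × 9.81 = 1.5696×10^5 N; in level flight L = W.
q = ½ρv² = ½ × 0.819 × 211² = 18230 Pa.
CL = 2W/(ρv²S) = 2×1.5696×10^5/(0.819×211²×57.6) = 0.1495.
CD = 0.0264 + 0.0475 × 0.1495² = 0.02746.
D = q·S·CD = 18230 × 57.6 × 0.02746 = 28840 N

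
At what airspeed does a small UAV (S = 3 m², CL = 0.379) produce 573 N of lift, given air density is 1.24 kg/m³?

v = 28.5 m/s

L = ½ρv²S·CL ⇒ v = √(2L/(ρ·S·CL))
v = √(2 × 573 / (1.24 × 3 × 0.379)) = √812.8 = 28.5 m/s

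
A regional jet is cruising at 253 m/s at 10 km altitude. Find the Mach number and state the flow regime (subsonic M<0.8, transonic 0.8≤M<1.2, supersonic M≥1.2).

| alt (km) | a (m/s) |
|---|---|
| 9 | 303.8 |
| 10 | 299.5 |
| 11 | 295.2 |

M = 0.845 (transonic)

At 10 km, from the table: a = 299.5 m/s.
M = v/a = 253 / 299.5 = 0.845
M = 0.845 → transonic.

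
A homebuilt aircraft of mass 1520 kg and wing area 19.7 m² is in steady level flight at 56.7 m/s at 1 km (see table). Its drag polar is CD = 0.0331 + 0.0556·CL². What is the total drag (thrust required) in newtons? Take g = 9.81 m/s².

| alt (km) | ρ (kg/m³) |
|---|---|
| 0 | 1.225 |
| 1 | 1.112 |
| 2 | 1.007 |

D = 1520 N

At 1 km, from the table: ρ = 1.112 kg/m³.
Weight W = mg = 1520 × 9.81 = 14911 N; in level flight L = W.
q = ½ρv² = ½ × 1.112 × 56.7² = 1787 Pa.
CL = 2W/(ρv²S) = 2×14911/(1.112×56.7²×19.7) = 0.4235.
CD = 0.0331 + 0.0556 × 0.4235² = 0.04307.
D = q·S·CD = 1787 × 19.7 × 0.04307 = 1517 N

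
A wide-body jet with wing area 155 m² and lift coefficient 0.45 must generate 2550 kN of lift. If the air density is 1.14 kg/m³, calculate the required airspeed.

v = 253 m/s

L = ½ρv²S·CL ⇒ v = √(2L/(ρ·S·CL))
v = √(2 × 2.55×10^6 / (1.14 × 155 × 0.45)) = √64140 = 253 m/s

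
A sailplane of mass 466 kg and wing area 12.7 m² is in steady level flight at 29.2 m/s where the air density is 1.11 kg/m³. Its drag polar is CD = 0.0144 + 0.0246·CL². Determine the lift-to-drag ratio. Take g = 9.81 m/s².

L/D = 26.6

Weight W = mg = 466 × 9.81 = 4571.5 N; in level flight L = W.
q = ½ρv² = ½ × 1.11 × 29.2² = 473.2 Pa.
Required CL = L/(qS) = 4571.5/(473.2·12.7) = 0.7607.
CD = 0.0144 + 0.0246 × 0.7607² = 0.02863.
L/D = CL/CD = 0.7607 / 0.02863 = 26.6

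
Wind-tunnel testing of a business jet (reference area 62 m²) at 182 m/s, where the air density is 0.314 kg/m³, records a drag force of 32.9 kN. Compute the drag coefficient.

CD = 0.102

From D = ½ρv²S·CD, rearranging gives CD = 2D/(ρv²S).
CD = 2 × 32900 / (0.314 × 182² × 62) = 0.102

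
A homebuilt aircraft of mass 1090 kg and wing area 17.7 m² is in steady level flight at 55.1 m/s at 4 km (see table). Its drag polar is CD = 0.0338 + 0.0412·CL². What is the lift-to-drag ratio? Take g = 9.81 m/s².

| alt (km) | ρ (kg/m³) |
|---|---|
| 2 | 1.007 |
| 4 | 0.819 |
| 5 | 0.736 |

L/D = 11.2

At 4 km, from the table: ρ = 0.819 kg/m³.
In steady level flight, lift balances weight: W = mg = 1090 × 9.81 = 10693 N.
q = ½ρv² = ½ × 0.819 × 55.1² = 1243 Pa.
CL = 2W/(ρv²S) = 2×10693/(0.819×55.1²×17.7) = 0.4859.
CD = 0.0338 + 0.0412 × 0.4859² = 0.04353.
L/D = CL/CD = 0.4859 / 0.04353 = 11.2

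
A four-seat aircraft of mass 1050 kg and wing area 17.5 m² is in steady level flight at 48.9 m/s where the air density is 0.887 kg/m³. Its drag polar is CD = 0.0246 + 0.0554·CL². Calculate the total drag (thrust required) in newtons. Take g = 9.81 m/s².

Level flight ⇒ L = W = m·g = 1050 × 9.81 = 10300 N.
q = ½ρv² = ½ × 0.887 × 48.9² = 1061 Pa.
CL = 2W/(ρv²S) = 2×10300/(0.887×48.9²×17.5) = 0.555.
CD = 0.0246 + 0.0554 × 0.555² = 0.04167.
D = q·S·CD = 1061 × 17.5 × 0.04167 = 773.3 N

D = 773 N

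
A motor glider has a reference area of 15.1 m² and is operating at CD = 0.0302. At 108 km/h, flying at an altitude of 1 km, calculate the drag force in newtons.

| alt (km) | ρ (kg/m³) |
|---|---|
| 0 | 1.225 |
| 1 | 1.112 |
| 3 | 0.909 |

D = 228 N

At 1 km, from the table: ρ = 1.112 kg/m³.
Convert speed: v = 108 km/h ÷ 3.6 = 30 m/s.
Dynamic pressure q = ½ρv² = ½ × 1.112 × 30² = 500.4 Pa.
D = q·S·CD = 500.4 × 15.1 × 0.0302 = 228 N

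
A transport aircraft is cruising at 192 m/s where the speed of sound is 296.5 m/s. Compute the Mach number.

M = v/a = 192 / 296.5 = 0.648

M = 0.648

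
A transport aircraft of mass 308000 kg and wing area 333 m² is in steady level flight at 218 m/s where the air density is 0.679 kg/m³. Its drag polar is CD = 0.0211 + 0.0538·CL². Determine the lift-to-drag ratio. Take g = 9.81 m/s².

Level flight ⇒ L = W = m·g = 308000 × 9.81 = 3.0215×10^6 N.
q = ½ρv² = ½ × 0.679 × 218² = 16130 Pa.
CL = 2W/(ρv²S) = 2×3.0215×10^6/(0.679×218²×333) = 0.5624.
CD = 0.0211 + 0.0538 × 0.5624² = 0.03811.
L/D = CL/CD = 0.5624 / 0.03811 = 14.8

L/D = 14.8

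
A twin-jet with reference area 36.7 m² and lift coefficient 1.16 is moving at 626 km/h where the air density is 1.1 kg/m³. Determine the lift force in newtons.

L = 7.08×10^5 N

Convert speed: v = 626 km/h ÷ 3.6 = 173.9 m/s.
Dynamic pressure q = ½ρv² = ½ × 1.1 × 173.9² = 16630 Pa.
L = q·S·CL = 16630 × 36.7 × 1.16 = 7.08×10^5 N ≈ 708 kN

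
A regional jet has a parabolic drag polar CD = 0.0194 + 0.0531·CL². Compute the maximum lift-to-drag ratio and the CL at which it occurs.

For CD = CD0 + K·CL², (L/D)max occurs at CL* = √(CD0/K) and equals 1/(2√(K·CD0)).
(L/D)max = 1/(2√(0.0531 × 0.0194)) = 1/(2 × 0.0321) = 15.6
CL* = √(0.0194/0.0531) = 0.604

(L/D)max = 15.6, at CL = 0.604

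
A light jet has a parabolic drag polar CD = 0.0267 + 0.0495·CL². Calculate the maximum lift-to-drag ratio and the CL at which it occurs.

For CD = CD0 + K·CL², (L/D)max occurs at CL* = √(CD0/K) and equals 1/(2√(K·CD0)).
(L/D)max = 1/(2√(0.0495 × 0.0267)) = 1/(2 × 0.03635) = 13.8
CL* = √(0.0267/0.0495) = 0.734

(L/D)max = 13.8, at CL = 0.734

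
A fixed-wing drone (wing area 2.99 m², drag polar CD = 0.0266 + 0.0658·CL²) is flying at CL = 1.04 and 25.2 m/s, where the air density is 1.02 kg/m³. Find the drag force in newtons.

D = 94.7 N

CD = 0.0266 + 0.0658 × 1.04² = 0.09777
D = ½ρv²S·CD = ½ × 1.02 × 25.2² × 2.99 × 0.09777 = 94.7 N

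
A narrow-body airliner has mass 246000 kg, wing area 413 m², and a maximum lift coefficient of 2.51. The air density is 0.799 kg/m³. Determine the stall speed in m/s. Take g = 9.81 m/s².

At stall, lift equals weight: L = W = m·g = 246000 × 9.81 = 2.413×10^6 N.
V_stall = √(2W/(ρ·S·CL,max)) = √(2 × 2.413×10^6 / (0.799 × 413 × 2.51))
V_stall = √5827 = 76.3 m/s

V_stall = 76.3 m/s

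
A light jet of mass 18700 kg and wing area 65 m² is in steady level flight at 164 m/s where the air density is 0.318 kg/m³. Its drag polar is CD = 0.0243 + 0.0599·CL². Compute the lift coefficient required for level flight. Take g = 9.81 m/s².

CL = 0.66

In steady level flight, lift balances weight: W = mg = 18700 × 9.81 = 1.8345×10^5 N.
Dynamic pressure q = 0.5 × 0.318 × 164² = 4276 Pa.
CL = 2W/(ρv²S) = 2×1.8345×10^5/(0.318×164²×65) = 0.66.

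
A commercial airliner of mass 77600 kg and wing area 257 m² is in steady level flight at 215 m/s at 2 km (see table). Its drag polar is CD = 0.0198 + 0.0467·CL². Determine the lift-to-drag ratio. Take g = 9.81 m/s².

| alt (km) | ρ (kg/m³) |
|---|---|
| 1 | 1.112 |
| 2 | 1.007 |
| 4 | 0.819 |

At 2 km, from the table: ρ = 1.007 kg/m³.
Level flight ⇒ L = W = m·g = 77600 × 9.81 = 7.6126×10^5 N.
Dynamic pressure q = 0.5 × 1.007 × 215² = 23270 Pa.
CL = W/(q·S) = 7.6126×10^5 / (23270 × 257) = 0.1273.
CD = 0.0198 + 0.0467 × 0.1273² = 0.02056.
L/D = CL/CD = 0.1273 / 0.02056 = 6.19

L/D = 6.19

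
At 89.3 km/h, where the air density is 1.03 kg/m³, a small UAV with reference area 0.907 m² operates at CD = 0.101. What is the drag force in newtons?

Convert speed: v = 89.3 km/h ÷ 3.6 = 24.81 m/s.
D = ½ρv²S·CD = ½ × 1.03 × 24.81² × 0.907 × 0.101 = 29 N

D = 29 N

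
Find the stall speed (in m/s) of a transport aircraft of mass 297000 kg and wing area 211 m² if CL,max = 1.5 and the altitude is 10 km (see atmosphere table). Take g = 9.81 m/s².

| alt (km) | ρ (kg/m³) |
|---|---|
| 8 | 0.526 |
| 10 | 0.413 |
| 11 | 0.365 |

V_stall = 211 m/s

At 10 km, from the table: ρ = 0.413 kg/m³.
Weight W = mg = 297000 × 9.81 = 2.914×10^6 N.
From L = ½ρV²S·CL,max = W: V_stall = √(2W/(ρSCL,max)) = √(2·2.914×10^6/(0.413·211·1.5))
V_stall = √44580 = 211 m/s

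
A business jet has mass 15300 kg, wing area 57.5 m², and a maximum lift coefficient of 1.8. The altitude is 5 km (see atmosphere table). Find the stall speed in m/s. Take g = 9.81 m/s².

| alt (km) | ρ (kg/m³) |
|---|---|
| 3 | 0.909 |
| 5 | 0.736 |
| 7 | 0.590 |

At 5 km, from the table: ρ = 0.736 kg/m³.
Weight W = mg = 15300 × 9.81 = 1.501×10^5 N.
From L = ½ρV²S·CL,max = W: V_stall = √(2W/(ρSCL,max)) = √(2·1.501×10^5/(0.736·57.5·1.8))
V_stall = √3941 = 62.8 m/s

V_stall = 62.8 m/s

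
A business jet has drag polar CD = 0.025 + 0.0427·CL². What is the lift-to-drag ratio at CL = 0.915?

CD = 0.025 + 0.0427 × 0.915² = 0.06075
L/D = CL/CD = 0.915 / 0.06075 = 15.1

L/D = 15.1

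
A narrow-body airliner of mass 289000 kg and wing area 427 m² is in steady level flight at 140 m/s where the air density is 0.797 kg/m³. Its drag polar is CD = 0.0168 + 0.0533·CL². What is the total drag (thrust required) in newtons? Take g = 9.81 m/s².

In steady level flight, lift balances weight: W = mg = 289000 × 9.81 = 2.8351×10^6 N.
Dynamic pressure q = 0.5 × 0.797 × 140² = 7811 Pa.
CL = W/(q·S) = 2.8351×10^6 / (7811 × 427) = 0.8501.
CD = 0.0168 + 0.0533 × 0.8501² = 0.05532.
D = q·S·CD = 7811 × 427 × 0.05532 = 1.845×10^5 N

D = 1.84×10^5 N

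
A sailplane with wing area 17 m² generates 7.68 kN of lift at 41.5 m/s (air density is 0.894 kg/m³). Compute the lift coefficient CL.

CL = 0.587

From L = ½ρv²S·CL, rearranging gives CL = 2L/(ρv²S).
CL = 2 × 7680 / (0.894 × 41.5² × 17) = 0.587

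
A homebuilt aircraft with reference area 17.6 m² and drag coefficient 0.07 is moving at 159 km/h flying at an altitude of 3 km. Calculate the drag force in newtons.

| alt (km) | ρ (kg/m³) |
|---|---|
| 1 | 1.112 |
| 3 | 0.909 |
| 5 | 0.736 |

D = 1090 N

At 3 km, from the table: ρ = 0.909 kg/m³.
Convert speed: v = 159 km/h ÷ 3.6 = 44.17 m/s.
Dynamic pressure q = ½ρv² = ½ × 0.909 × 44.17² = 886.6 Pa.
D = q·S·CD = 886.6 × 17.6 × 0.07 = 1090 N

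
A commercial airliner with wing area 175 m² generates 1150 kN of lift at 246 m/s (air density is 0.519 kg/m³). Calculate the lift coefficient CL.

CL = 0.418

From L = ½ρv²S·CL, rearranging gives CL = 2L/(ρv²S).
CL = 2 × 1.15×10^6 / (0.519 × 246² × 175) = 0.418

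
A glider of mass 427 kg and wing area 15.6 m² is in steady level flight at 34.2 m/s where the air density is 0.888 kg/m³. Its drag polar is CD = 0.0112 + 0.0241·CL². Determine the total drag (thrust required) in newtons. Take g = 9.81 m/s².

Level flight ⇒ L = W = m·g = 427 × 9.81 = 4188.9 N.
Dynamic pressure q = 0.5 × 0.888 × 34.2² = 519.3 Pa.
CL = 2W/(ρv²S) = 2×4188.9/(0.888×34.2²×15.6) = 0.5171.
CD = 0.0112 + 0.0241 × 0.5171² = 0.01764.
D = q·S·CD = 519.3 × 15.6 × 0.01764 = 142.9 N

D = 143 N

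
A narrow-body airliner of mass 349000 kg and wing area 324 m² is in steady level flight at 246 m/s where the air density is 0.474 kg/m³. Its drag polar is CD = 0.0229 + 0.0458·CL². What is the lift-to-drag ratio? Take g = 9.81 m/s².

Weight W = mg = 349000 × 9.81 = 3.4237×10^6 N; in level flight L = W.
q = ½ρv² = ½ × 0.474 × 246² = 14340 Pa.
CL = W/(q·S) = 3.4237×10^6 / (14340 × 324) = 0.7368.
CD = 0.0229 + 0.0458 × 0.7368² = 0.04776.
L/D = CL/CD = 0.7368 / 0.04776 = 15.4

L/D = 15.4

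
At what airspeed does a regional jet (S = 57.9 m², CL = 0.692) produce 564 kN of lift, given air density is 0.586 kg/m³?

v = 219 m/s

L = ½ρv²S·CL ⇒ v = √(2L/(ρ·S·CL))
v = √(2 × 5.64×10^5 / (0.586 × 57.9 × 0.692)) = √48040 = 219 m/s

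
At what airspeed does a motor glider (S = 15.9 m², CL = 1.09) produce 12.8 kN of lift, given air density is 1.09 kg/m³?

v = 36.8 m/s

L = ½ρv²S·CL ⇒ v = √(2L/(ρ·S·CL))
v = √(2 × 12800 / (1.09 × 15.9 × 1.09)) = √1355 = 36.8 m/s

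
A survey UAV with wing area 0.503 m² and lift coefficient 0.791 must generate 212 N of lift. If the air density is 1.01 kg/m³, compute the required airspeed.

v = 32.5 m/s

L = ½ρv²S·CL ⇒ v = √(2L/(ρ·S·CL))
v = √(2 × 212 / (1.01 × 0.503 × 0.791)) = √1055 = 32.5 m/s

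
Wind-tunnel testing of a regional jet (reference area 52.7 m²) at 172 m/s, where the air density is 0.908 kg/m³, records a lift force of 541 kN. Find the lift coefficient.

From L = ½ρv²S·CL, rearranging gives CL = 2L/(ρv²S).
CL = 2 × 5.41×10^5 / (0.908 × 172² × 52.7) = 0.764

CL = 0.764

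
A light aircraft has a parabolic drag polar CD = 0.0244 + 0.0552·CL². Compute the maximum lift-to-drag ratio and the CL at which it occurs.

(L/D)max = 13.6, at CL = 0.665

For CD = CD0 + K·CL², (L/D)max occurs at CL* = √(CD0/K) and equals 1/(2√(K·CD0)).
(L/D)max = 1/(2√(0.0552 × 0.0244)) = 1/(2 × 0.0367) = 13.6
CL* = √(0.0244/0.0552) = 0.665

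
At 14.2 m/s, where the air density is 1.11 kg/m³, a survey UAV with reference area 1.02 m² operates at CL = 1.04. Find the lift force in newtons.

Dynamic pressure q = ½ρv² = ½ × 1.11 × 14.2² = 111.9 Pa.
L = q·S·CL = 111.9 × 1.02 × 1.04 = 119 N

L = 119 N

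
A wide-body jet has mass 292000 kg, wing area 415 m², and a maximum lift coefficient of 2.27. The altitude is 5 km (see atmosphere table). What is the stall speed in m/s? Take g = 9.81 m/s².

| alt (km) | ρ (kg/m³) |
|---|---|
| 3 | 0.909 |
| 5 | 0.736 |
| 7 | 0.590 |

At 5 km, from the table: ρ = 0.736 kg/m³.
Weight W = mg = 292000 × 9.81 = 2.865×10^6 N.
From L = ½ρV²S·CL,max = W: V_stall = √(2W/(ρSCL,max)) = √(2·2.865×10^6/(0.736·415·2.27))
V_stall = √8263 = 90.9 m/s

V_stall = 90.9 m/s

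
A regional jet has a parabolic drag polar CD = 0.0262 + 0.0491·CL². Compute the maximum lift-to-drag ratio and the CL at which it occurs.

For CD = CD0 + K·CL², (L/D)max occurs at CL* = √(CD0/K) and equals 1/(2√(K·CD0)).
(L/D)max = 1/(2√(0.0491 × 0.0262)) = 1/(2 × 0.03587) = 13.9
CL* = √(0.0262/0.0491) = 0.73

(L/D)max = 13.9, at CL = 0.73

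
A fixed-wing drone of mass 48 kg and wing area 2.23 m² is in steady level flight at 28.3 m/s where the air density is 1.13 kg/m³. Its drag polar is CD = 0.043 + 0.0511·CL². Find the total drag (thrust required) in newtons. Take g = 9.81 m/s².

D = 54.6 N

In steady level flight, lift balances weight: W = mg = 48 × 9.81 = 470.88 N.
Dynamic pressure q = 0.5 × 1.13 × 28.3² = 452.5 Pa.
CL = W/(q·S) = 470.88 / (452.5 × 2.23) = 0.4666.
CD = 0.043 + 0.0511 × 0.4666² = 0.05413.
D = q·S·CD = 452.5 × 2.23 × 0.05413 = 54.62 N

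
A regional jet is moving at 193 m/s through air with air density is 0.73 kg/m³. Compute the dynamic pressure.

q = 13600 Pa

q = ½ρv² = ½ × 0.73 × 193² = 13600 Pa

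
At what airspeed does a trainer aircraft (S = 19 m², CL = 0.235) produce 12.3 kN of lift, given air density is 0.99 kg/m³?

L = ½ρv²S·CL ⇒ v = √(2L/(ρ·S·CL))
v = √(2 × 12300 / (0.99 × 19 × 0.235)) = √5565 = 74.6 m/s

v = 74.6 m/s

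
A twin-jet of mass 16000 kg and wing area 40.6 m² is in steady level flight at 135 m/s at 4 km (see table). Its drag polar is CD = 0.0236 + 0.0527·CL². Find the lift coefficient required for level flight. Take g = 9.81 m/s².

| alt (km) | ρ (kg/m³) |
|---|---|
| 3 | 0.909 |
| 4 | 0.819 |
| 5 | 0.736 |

At 4 km, from the table: ρ = 0.819 kg/m³.
Level flight ⇒ L = W = m·g = 16000 × 9.81 = 1.5696×10^5 N.
q = ½ρv² = ½ × 0.819 × 135² = 7463 Pa.
CL = W/(q·S) = 1.5696×10^5 / (7463 × 40.6) = 0.518.

CL = 0.518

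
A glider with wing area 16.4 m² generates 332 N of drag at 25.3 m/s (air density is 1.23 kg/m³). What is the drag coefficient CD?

From D = ½ρv²S·CD, rearranging gives CD = 2D/(ρv²S).
CD = 2 × 332 / (1.23 × 25.3² × 16.4) = 0.0514

CD = 0.0514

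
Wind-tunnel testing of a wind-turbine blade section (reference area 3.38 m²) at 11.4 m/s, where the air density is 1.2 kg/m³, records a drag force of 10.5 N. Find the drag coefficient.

From D = ½ρv²S·CD, rearranging gives CD = 2D/(ρv²S).
CD = 2 × 10.5 / (1.2 × 11.4² × 3.38) = 0.0398

CD = 0.0398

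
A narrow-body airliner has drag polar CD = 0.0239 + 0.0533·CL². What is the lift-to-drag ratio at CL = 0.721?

L/D = 14

CD = 0.0239 + 0.0533 × 0.721² = 0.05161
L/D = CL/CD = 0.721 / 0.05161 = 14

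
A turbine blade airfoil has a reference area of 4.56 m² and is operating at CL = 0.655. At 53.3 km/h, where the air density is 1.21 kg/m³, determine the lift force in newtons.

Convert speed: v = 53.3 km/h ÷ 3.6 = 14.81 m/s.
L = ½ρv²S·CL = ½ × 1.21 × 14.81² × 4.56 × 0.655 = 396 N

L = 396 N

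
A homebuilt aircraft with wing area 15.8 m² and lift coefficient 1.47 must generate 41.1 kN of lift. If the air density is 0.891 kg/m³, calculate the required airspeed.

L = ½ρv²S·CL ⇒ v = √(2L/(ρ·S·CL))
v = √(2 × 41100 / (0.891 × 15.8 × 1.47)) = √3972 = 63 m/s

v = 63 m/s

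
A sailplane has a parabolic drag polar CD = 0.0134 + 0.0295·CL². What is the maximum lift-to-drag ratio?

(L/D)max = 25.1

For CD = CD0 + K·CL², (L/D)max occurs at CL* = √(CD0/K) and equals 1/(2√(K·CD0)).
(L/D)max = 1/(2√(0.0295 × 0.0134)) = 1/(2 × 0.01988) = 25.1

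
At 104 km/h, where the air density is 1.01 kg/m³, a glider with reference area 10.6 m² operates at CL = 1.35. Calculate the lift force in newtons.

Convert speed: v = 104 km/h ÷ 3.6 = 28.89 m/s.
L = ½ρv²S·CL = ½ × 1.01 × 28.89² × 10.6 × 1.35 = 6030 N ≈ 6.03 kN

L = 6030 N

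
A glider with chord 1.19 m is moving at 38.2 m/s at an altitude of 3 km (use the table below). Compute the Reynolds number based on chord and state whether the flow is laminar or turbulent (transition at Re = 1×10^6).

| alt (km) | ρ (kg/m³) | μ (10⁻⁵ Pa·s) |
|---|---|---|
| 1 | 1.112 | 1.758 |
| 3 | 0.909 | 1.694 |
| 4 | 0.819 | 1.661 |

Re = 2.44×10^6 (turbulent)

At 3 km, from the table: ρ = 0.909 kg/m³, μ = 1.694×10⁻⁵ Pa·s.
Re = ρ·v·c/μ = 0.909 × 38.2 × 1.19 / (1.694×10⁻⁵) = 2.44×10^6
Since 2.44×10^6 > 1×10^6, the flow is turbulent.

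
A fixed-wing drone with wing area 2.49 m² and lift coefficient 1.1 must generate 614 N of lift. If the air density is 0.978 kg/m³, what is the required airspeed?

v = 21.4 m/s

L = ½ρv²S·CL ⇒ v = √(2L/(ρ·S·CL))
v = √(2 × 614 / (0.978 × 2.49 × 1.1)) = √458.4 = 21.4 m/s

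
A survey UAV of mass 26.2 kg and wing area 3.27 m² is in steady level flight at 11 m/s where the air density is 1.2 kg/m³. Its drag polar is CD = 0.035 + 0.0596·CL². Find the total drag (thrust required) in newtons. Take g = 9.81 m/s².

Level flight ⇒ L = W = m·g = 26.2 × 9.81 = 257.02 N.
q = ½ρv² = ½ × 1.2 × 11² = 72.6 Pa.
CL = 2W/(ρv²S) = 2×257.02/(1.2×11²×3.27) = 1.083.
CD = 0.035 + 0.0596 × 1.083² = 0.1049.
D = q·S·CD = 72.6 × 3.27 × 0.1049 = 24.89 N

D = 24.9 N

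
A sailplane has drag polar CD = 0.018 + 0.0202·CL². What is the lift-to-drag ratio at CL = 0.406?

CD = 0.018 + 0.0202 × 0.406² = 0.02133
L/D = CL/CD = 0.406 / 0.02133 = 19

L/D = 19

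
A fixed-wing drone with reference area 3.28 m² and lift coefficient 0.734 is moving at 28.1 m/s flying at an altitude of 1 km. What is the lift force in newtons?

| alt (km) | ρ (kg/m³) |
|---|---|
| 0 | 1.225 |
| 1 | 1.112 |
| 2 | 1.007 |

At 1 km, from the table: ρ = 1.112 kg/m³.
Dynamic pressure q = ½ρv² = ½ × 1.112 × 28.1² = 439 Pa.
L = q·S·CL = 439 × 3.28 × 0.734 = 1060 N

L = 1060 N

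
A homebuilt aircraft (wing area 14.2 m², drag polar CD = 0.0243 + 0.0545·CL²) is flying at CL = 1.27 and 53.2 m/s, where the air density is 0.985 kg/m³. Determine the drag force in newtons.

D = 2220 N

CD = 0.0243 + 0.0545 × 1.27² = 0.1122
D = ½ρv²S·CD = ½ × 0.985 × 53.2² × 14.2 × 0.1122 = 2220 N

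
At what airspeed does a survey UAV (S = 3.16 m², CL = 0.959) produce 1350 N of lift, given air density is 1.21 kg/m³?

v = 27.1 m/s

L = ½ρv²S·CL ⇒ v = √(2L/(ρ·S·CL))
v = √(2 × 1350 / (1.21 × 3.16 × 0.959)) = √736.3 = 27.1 m/s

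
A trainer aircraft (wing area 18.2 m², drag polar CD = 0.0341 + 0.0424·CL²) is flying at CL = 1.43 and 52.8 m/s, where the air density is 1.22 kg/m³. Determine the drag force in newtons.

CD = 0.0341 + 0.0424 × 1.43² = 0.1208
D = ½ρv²S·CD = ½ × 1.22 × 52.8² × 18.2 × 0.1208 = 3740 N

D = 3740 N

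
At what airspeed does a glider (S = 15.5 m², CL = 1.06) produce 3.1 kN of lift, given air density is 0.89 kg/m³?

L = ½ρv²S·CL ⇒ v = √(2L/(ρ·S·CL))
v = √(2 × 3100 / (0.89 × 15.5 × 1.06)) = √424 = 20.6 m/s

v = 20.6 m/s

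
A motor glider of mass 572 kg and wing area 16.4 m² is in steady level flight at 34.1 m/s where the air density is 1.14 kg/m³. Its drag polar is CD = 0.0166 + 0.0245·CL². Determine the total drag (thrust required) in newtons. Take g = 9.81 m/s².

Weight W = mg = 572 × 9.81 = 5611.3 N; in level flight L = W.
q = ½ρv² = ½ × 1.14 × 34.1² = 662.8 Pa.
CL = W/(q·S) = 5611.3 / (662.8 × 16.4) = 0.5162.
CD = 0.0166 + 0.0245 × 0.5162² = 0.02313.
D = q·S·CD = 662.8 × 16.4 × 0.02313 = 251.4 N

D = 251 N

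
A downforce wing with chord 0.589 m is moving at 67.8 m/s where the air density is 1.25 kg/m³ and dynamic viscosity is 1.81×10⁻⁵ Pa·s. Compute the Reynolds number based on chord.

Re = ρ·v·c/μ = 1.25 × 67.8 × 0.589 / (1.81×10⁻⁵) = 2.76×10^6

Re = 2.76×10^6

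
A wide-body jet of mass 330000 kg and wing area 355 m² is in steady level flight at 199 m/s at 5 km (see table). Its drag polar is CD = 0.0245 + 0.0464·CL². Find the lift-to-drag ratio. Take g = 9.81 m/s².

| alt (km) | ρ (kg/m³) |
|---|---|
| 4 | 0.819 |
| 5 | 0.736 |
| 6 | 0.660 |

At 5 km, from the table: ρ = 0.736 kg/m³.
In steady level flight, lift balances weight: W = mg = 330000 × 9.81 = 3.2373×10^6 N.
q = ½ρv² = ½ × 0.736 × 199² = 14570 Pa.
CL = W/(q·S) = 3.2373×10^6 / (14570 × 355) = 0.6257.
CD = 0.0245 + 0.0464 × 0.6257² = 0.04267.
L/D = CL/CD = 0.6257 / 0.04267 = 14.7

L/D = 14.7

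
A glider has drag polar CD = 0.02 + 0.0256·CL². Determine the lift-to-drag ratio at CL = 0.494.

CD = 0.02 + 0.0256 × 0.494² = 0.02625
L/D = CL/CD = 0.494 / 0.02625 = 18.8

L/D = 18.8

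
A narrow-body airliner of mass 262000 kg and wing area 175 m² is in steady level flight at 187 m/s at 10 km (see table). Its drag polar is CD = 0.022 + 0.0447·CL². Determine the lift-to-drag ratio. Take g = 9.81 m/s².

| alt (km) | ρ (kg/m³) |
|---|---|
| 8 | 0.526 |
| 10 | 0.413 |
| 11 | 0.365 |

At 10 km, from the table: ρ = 0.413 kg/m³.
Weight W = mg = 262000 × 9.81 = 2.5702×10^6 N; in level flight L = W.
Dynamic pressure q = 0.5 × 0.413 × 187² = 7221 Pa.
Required CL = L/(qS) = 2.5702×10^6/(7221·175) = 2.034.
CD = 0.022 + 0.0447 × 2.034² = 0.2069.
L/D = CL/CD = 2.034 / 0.2069 = 9.83

L/D = 9.83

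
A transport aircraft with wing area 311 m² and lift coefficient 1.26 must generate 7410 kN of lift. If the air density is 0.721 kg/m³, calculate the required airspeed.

L = ½ρv²S·CL ⇒ v = √(2L/(ρ·S·CL))
v = √(2 × 7.41×10^6 / (0.721 × 311 × 1.26)) = √52450 = 229 m/s

v = 229 m/s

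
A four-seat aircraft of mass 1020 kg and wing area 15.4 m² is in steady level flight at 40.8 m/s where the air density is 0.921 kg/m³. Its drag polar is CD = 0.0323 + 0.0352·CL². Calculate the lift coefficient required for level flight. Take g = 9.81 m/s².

CL = 0.848

Level flight ⇒ L = W = m·g = 1020 × 9.81 = 10006 N.
q = ½ρv² = ½ × 0.921 × 40.8² = 766.6 Pa.
Required CL = L/(qS) = 10006/(766.6·15.4) = 0.8476.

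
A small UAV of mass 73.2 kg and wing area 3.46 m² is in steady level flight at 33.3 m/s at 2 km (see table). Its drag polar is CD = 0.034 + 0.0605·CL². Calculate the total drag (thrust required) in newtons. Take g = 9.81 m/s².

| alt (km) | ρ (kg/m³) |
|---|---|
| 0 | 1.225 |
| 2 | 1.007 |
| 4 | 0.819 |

D = 81.8 N

At 2 km, from the table: ρ = 1.007 kg/m³.
Weight W = mg = 73.2 × 9.81 = 718.09 N; in level flight L = W.
q = ½ρv² = ½ × 1.007 × 33.3² = 558.3 Pa.
Required CL = L/(qS) = 718.09/(558.3·3.46) = 0.3717.
CD = 0.034 + 0.0605 × 0.3717² = 0.04236.
D = q·S·CD = 558.3 × 3.46 × 0.04236 = 81.83 N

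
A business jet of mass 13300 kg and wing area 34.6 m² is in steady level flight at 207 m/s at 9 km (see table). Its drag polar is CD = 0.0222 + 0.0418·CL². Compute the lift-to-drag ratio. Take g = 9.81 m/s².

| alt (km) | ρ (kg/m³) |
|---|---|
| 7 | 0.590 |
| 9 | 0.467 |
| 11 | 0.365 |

L/D = 13.4

At 9 km, from the table: ρ = 0.467 kg/m³.
Weight W = mg = 13300 × 9.81 = 1.3047×10^5 N; in level flight L = W.
Dynamic pressure q = 0.5 × 0.467 × 207² = 10010 Pa.
CL = W/(q·S) = 1.3047×10^5 / (10010 × 34.6) = 0.3769.
CD = 0.0222 + 0.0418 × 0.3769² = 0.02814.
L/D = CL/CD = 0.3769 / 0.02814 = 13.4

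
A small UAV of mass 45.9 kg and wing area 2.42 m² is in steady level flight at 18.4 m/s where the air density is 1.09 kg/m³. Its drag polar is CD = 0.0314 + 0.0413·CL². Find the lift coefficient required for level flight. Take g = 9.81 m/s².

Weight W = mg = 45.9 × 9.81 = 450.28 N; in level flight L = W.
Dynamic pressure q = 0.5 × 1.09 × 18.4² = 184.5 Pa.
CL = W/(q·S) = 450.28 / (184.5 × 2.42) = 1.008.

CL = 1.01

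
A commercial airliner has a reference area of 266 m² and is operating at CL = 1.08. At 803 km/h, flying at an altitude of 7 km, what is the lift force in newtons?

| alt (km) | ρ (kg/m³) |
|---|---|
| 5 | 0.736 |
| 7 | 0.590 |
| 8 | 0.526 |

L = 4.22×10^6 N

At 7 km, from the table: ρ = 0.590 kg/m³.
Convert speed: v = 803 km/h ÷ 3.6 = 223.1 m/s.
L = ½ρv²S·CL = ½ × 0.59 × 223.1² × 266 × 1.08 = 4.22×10^6 N ≈ 4220 kN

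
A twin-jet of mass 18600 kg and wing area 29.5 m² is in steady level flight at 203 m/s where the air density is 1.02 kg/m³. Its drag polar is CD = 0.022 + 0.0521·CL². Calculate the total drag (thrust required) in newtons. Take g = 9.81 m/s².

D = 16400 N

Weight W = mg = 18600 × 9.81 = 1.8247×10^5 N; in level flight L = W.
Dynamic pressure q = 0.5 × 1.02 × 203² = 21020 Pa.
Required CL = L/(qS) = 1.8247×10^5/(21020·29.5) = 0.2943.
CD = 0.022 + 0.0521 × 0.2943² = 0.02651.
D = q·S·CD = 21020 × 29.5 × 0.02651 = 16440 N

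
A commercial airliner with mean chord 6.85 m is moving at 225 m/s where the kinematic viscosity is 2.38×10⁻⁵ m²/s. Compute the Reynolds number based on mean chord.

Re = 6.48×10^7

Re = v·c/ν = 225 × 6.85 / (2.38×10⁻⁵) = 6.48×10^7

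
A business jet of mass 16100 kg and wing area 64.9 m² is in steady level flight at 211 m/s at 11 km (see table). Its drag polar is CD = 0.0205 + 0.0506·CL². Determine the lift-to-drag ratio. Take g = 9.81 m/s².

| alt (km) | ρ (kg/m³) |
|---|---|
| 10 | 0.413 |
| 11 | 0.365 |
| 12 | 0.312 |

L/D = 12

At 11 km, from the table: ρ = 0.365 kg/m³.
Weight W = mg = 16100 × 9.81 = 1.5794×10^5 N; in level flight L = W.
q = ½ρv² = ½ × 0.365 × 211² = 8125 Pa.
Required CL = L/(qS) = 1.5794×10^5/(8125·64.9) = 0.2995.
CD = 0.0205 + 0.0506 × 0.2995² = 0.02504.
L/D = CL/CD = 0.2995 / 0.02504 = 12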